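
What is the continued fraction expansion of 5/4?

Run the Euclidean algorithm on 5 and 4; the successive quotients are the partial quotients a_0, a_1, ... (each step inverts the fractional part left over by the previous one):
  5 = 1*4 + 1, so a_0 = 1.
  4 = 4*1 + 0, so a_1 = 4.
The remainder reaches 0 after 2 divisions, so the expansion has 2 partial quotients, read off in order.

[1; 4]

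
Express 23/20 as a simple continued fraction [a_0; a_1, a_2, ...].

Run the Euclidean algorithm on 23 and 20; the successive quotients are the partial quotients a_0, a_1, ... (each step inverts the fractional part left over by the previous one):
  23 = 1*20 + 3, so a_0 = 1.
  20 = 6*3 + 2, so a_1 = 6.
  3 = 1*2 + 1, so a_2 = 1.
  2 = 2*1 + 0, so a_3 = 2.
The remainder reaches 0 after 4 divisions, so the expansion has 4 partial quotients, read off in order.

[1; 6, 1, 2]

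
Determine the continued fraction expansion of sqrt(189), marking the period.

[13; (1, 2, 1, 26)]

Write x_i = (sqrt(189) + m_i)/d_i with (m_0, d_0) = (0, 1). a_0 = floor(sqrt(189)) = 13, since 13^2 = 169 <= 189 < 196 = 14^2.
Iterate m_{i+1} = d_i*a_i - m_i, d_{i+1} = (189 - m_{i+1}^2)/d_i, a_{i+1} = floor((a_0 + m_{i+1})/d_{i+1}):
  m_1 = 1*13 - 0 = 13, d_1 = (189 - 13^2)/1 = 20/1 = 20, a_1 = floor((13 + 13)/20) = 1.
  m_2 = 20*1 - 13 = 7, d_2 = (189 - 7^2)/20 = 140/20 = 7, a_2 = floor((13 + 7)/7) = 2.
  m_3 = 7*2 - 7 = 7, d_3 = (189 - 7^2)/7 = 140/7 = 20, a_3 = floor((13 + 7)/20) = 1.
  m_4 = 20*1 - 7 = 13, d_4 = (189 - 13^2)/20 = 20/20 = 1, a_4 = floor((13 + 13)/1) = 26.
  m_5 = 1*26 - 13 = 13, d_5 = (189 - 13^2)/1 = 20/1 = 20: (m_5, d_5) = (m_1, d_1) = (13, 20), so from here the quotients repeat a_1, ..., a_4; the period length is 4.
Hence the expansion of sqrt(189) is a_0 = 13 followed by the repeating block 1, 2, 1, 26 (period 4).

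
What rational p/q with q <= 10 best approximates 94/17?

Expand x = 94/17 as a continued fraction with the Euclidean algorithm:
  94 = 5*17 + 9, so a_0 = 5.
  17 = 1*9 + 8, so a_1 = 1.
  9 = 1*8 + 1, so a_2 = 1.
  8 = 8*1 + 0, so a_3 = 8.
so x = [5; 1, 1, 8].
Convergents (p_i = a_i*p_{i-1} + p_{i-2}, q_i = a_i*q_{i-1} + q_{i-2} with p_{-2}=0, p_{-1}=1, q_{-2}=1, q_{-1}=0), until the denominator exceeds 10:
  i=0: a_0=5, p_0 = 5*1 + 0 = 5, q_0 = 5*0 + 1 = 1.
  i=1: a_1=1, p_1 = 1*5 + 1 = 6, q_1 = 1*1 + 0 = 1.
  i=2: a_2=1, p_2 = 1*6 + 5 = 11, q_2 = 1*1 + 1 = 2.
  i=3: a_3=8, p_3 = 8*11 + 6 = 94, q_3 = 8*2 + 1 = 17.
q_3 = 17 > 10, so the last convergent with denominator <= 10 is p_2/q_2 = 11/2.
The closest fraction with denominator <= 10 is either p_2/q_2 or the intermediate fraction (k*p_2 + p_1)/(k*q_2 + q_1) with the largest k >= 1 whose denominator stays <= 10; these approach x as k grows, and every other convergent or intermediate fraction in range is farther away.
Largest k: floor((10 - q_1)/q_2) = floor((10 - 1)/2) = 4.
That gives (4*11 + 6)/(4*2 + 1) = 50/9.
Compare the errors: |x - 11/2| = |94*2 - 11*17|/(17*2) = 1/34, and |x - 50/9| = |94*9 - 50*17|/(17*9) = 4/153.
Cross-multiplying, 4*34 = 136 < 153 = 1*153, so 4/153 is smaller: the intermediate fraction 50/9 is closer to x than 11/2.

50/9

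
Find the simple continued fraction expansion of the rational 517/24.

[21; 1, 1, 5, 2]

Run the Euclidean algorithm on 517 and 24; the successive quotients are the partial quotients a_0, a_1, ... (each step inverts the fractional part left over by the previous one):
  517 = 21*24 + 13, so a_0 = 21.
  24 = 1*13 + 11, so a_1 = 1.
  13 = 1*11 + 2, so a_2 = 1.
  11 = 5*2 + 1, so a_3 = 5.
  2 = 2*1 + 0, so a_4 = 2.
The remainder reaches 0 after 5 divisions, so the expansion has 5 partial quotients, read off in order.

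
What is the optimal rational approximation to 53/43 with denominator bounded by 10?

11/9

Expand x = 53/43 as a continued fraction with the Euclidean algorithm:
  53 = 1*43 + 10, so a_0 = 1.
  43 = 4*10 + 3, so a_1 = 4.
  10 = 3*3 + 1, so a_2 = 3.
  3 = 3*1 + 0, so a_3 = 3.
so x = [1; 4, 3, 3].
Convergents (p_i = a_i*p_{i-1} + p_{i-2}, q_i = a_i*q_{i-1} + q_{i-2} with p_{-2}=0, p_{-1}=1, q_{-2}=1, q_{-1}=0), until the denominator exceeds 10:
  i=0: a_0=1, p_0 = 1*1 + 0 = 1, q_0 = 1*0 + 1 = 1.
  i=1: a_1=4, p_1 = 4*1 + 1 = 5, q_1 = 4*1 + 0 = 4.
  i=2: a_2=3, p_2 = 3*5 + 1 = 16, q_2 = 3*4 + 1 = 13.
q_2 = 13 > 10, so the last convergent with denominator <= 10 is p_1/q_1 = 5/4.
The closest fraction with denominator <= 10 is either p_1/q_1 or the intermediate fraction (k*p_1 + p_0)/(k*q_1 + q_0) with the largest k >= 1 whose denominator stays <= 10; these approach x as k grows, and every other convergent or intermediate fraction in range is farther away.
Largest k: floor((10 - q_0)/q_1) = floor((10 - 1)/4) = 2.
That gives (2*5 + 1)/(2*4 + 1) = 11/9.
Compare the errors: |x - 5/4| = |53*4 - 5*43|/(43*4) = 3/172, and |x - 11/9| = |53*9 - 11*43|/(43*9) = 4/387.
Cross-multiplying, 4*172 = 688 < 1161 = 3*387, so 4/387 is smaller: the intermediate fraction 11/9 is closer to x than 5/4.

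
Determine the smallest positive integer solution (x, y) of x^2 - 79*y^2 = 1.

First expand sqrt(79) as a continued fraction. With x_i = (sqrt(79) + m_i)/d_i and (m_0, d_0) = (0, 1): a_0 = floor(sqrt(79)) = 8, since 8^2 = 64 <= 79 < 81 = 9^2.
Iterate m_{i+1} = d_i*a_i - m_i, d_{i+1} = (79 - m_{i+1}^2)/d_i, a_{i+1} = floor((a_0 + m_{i+1})/d_{i+1}):
  m_1 = 1*8 - 0 = 8, d_1 = (79 - 8^2)/1 = 15/1 = 15, a_1 = floor((8 + 8)/15) = 1.
  m_2 = 15*1 - 8 = 7, d_2 = (79 - 7^2)/15 = 30/15 = 2, a_2 = floor((8 + 7)/2) = 7.
  m_3 = 2*7 - 7 = 7, d_3 = (79 - 7^2)/2 = 30/2 = 15, a_3 = floor((8 + 7)/15) = 1.
  m_4 = 15*1 - 7 = 8, d_4 = (79 - 8^2)/15 = 15/15 = 1, a_4 = floor((8 + 8)/1) = 16.
  m_5 = 1*16 - 8 = 8, d_5 = (79 - 8^2)/1 = 15/1 = 15: (m_5, d_5) = (m_1, d_1) = (8, 15), so from here the quotients repeat a_1, ..., a_4; the period length is 4.
So sqrt(79) = [8; (1, 7, 1, 16)] with period length k = 4.
k is even, so the fundamental solution of x^2 - 79y^2 = 1 is (p_{k-1}, q_{k-1}) = (p_3, q_3); compute convergents through index 3.
Convergents (p_i = a_i*p_{i-1} + p_{i-2}, q_i = a_i*q_{i-1} + q_{i-2} with p_{-2}=0, p_{-1}=1, q_{-2}=1, q_{-1}=0):
  i=0: a_0=8, p_0 = 8*1 + 0 = 8, q_0 = 8*0 + 1 = 1.
  i=1: a_1=1, p_1 = 1*8 + 1 = 9, q_1 = 1*1 + 0 = 1.
  i=2: a_2=7, p_2 = 7*9 + 8 = 71, q_2 = 7*1 + 1 = 8.
  i=3: a_3=1, p_3 = 1*71 + 9 = 80, q_3 = 1*8 + 1 = 9.
Check: 80^2 - 79*9^2 = 6400 - 6399 = 1, so (x, y) = (80, 9) solves the equation, and by the theorem it is the least positive solution.

(x, y) = (80, 9)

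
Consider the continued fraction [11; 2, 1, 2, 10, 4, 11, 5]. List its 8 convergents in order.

Using the convergent recurrence p_i = a_i*p_{i-1} + p_{i-2}, q_i = a_i*q_{i-1} + q_{i-2} with p_{-2}=0, p_{-1}=1, q_{-2}=1, q_{-1}=0:
  i=0: a_0=11, p_0 = 11*1 + 0 = 11, q_0 = 11*0 + 1 = 1.
  i=1: a_1=2, p_1 = 2*11 + 1 = 23, q_1 = 2*1 + 0 = 2.
  i=2: a_2=1, p_2 = 1*23 + 11 = 34, q_2 = 1*2 + 1 = 3.
  i=3: a_3=2, p_3 = 2*34 + 23 = 91, q_3 = 2*3 + 2 = 8.
  i=4: a_4=10, p_4 = 10*91 + 34 = 944, q_4 = 10*8 + 3 = 83.
  i=5: a_5=4, p_5 = 4*944 + 91 = 3867, q_5 = 4*83 + 8 = 340.
  i=6: a_6=11, p_6 = 11*3867 + 944 = 43481, q_6 = 11*340 + 83 = 3823.
  i=7: a_7=5, p_7 = 5*43481 + 3867 = 221272, q_7 = 5*3823 + 340 = 19455.

11/1, 23/2, 34/3, 91/8, 944/83, 3867/340, 43481/3823, 221272/19455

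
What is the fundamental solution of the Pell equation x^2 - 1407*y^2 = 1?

First expand sqrt(1407) as a continued fraction. With x_i = (sqrt(1407) + m_i)/d_i and (m_0, d_0) = (0, 1): a_0 = floor(sqrt(1407)) = 37, since 37^2 = 1369 <= 1407 < 1444 = 38^2.
Iterate m_{i+1} = d_i*a_i - m_i, d_{i+1} = (1407 - m_{i+1}^2)/d_i, a_{i+1} = floor((a_0 + m_{i+1})/d_{i+1}):
  m_1 = 1*37 - 0 = 37, d_1 = (1407 - 37^2)/1 = 38/1 = 38, a_1 = floor((37 + 37)/38) = 1.
  m_2 = 38*1 - 37 = 1, d_2 = (1407 - 1^2)/38 = 1406/38 = 37, a_2 = floor((37 + 1)/37) = 1.
  m_3 = 37*1 - 1 = 36, d_3 = (1407 - 36^2)/37 = 111/37 = 3, a_3 = floor((37 + 36)/3) = 24.
  m_4 = 3*24 - 36 = 36, d_4 = (1407 - 36^2)/3 = 111/3 = 37, a_4 = floor((37 + 36)/37) = 1.
  m_5 = 37*1 - 36 = 1, d_5 = (1407 - 1^2)/37 = 1406/37 = 38, a_5 = floor((37 + 1)/38) = 1.
  m_6 = 38*1 - 1 = 37, d_6 = (1407 - 37^2)/38 = 38/38 = 1, a_6 = floor((37 + 37)/1) = 74.
  m_7 = 1*74 - 37 = 37, d_7 = (1407 - 37^2)/1 = 38/1 = 38: (m_7, d_7) = (m_1, d_1) = (37, 38), so from here the quotients repeat a_1, ..., a_6; the period length is 6.
So sqrt(1407) = [37; (1, 1, 24, 1, 1, 74)] with period length k = 6.
k is even, so the fundamental solution of x^2 - 1407y^2 = 1 is (p_{k-1}, q_{k-1}) = (p_5, q_5); compute convergents through index 5.
Convergents (p_i = a_i*p_{i-1} + p_{i-2}, q_i = a_i*q_{i-1} + q_{i-2} with p_{-2}=0, p_{-1}=1, q_{-2}=1, q_{-1}=0):
  i=0: a_0=37, p_0 = 37*1 + 0 = 37, q_0 = 37*0 + 1 = 1.
  i=1: a_1=1, p_1 = 1*37 + 1 = 38, q_1 = 1*1 + 0 = 1.
  i=2: a_2=1, p_2 = 1*38 + 37 = 75, q_2 = 1*1 + 1 = 2.
  i=3: a_3=24, p_3 = 24*75 + 38 = 1838, q_3 = 24*2 + 1 = 49.
  i=4: a_4=1, p_4 = 1*1838 + 75 = 1913, q_4 = 1*49 + 2 = 51.
  i=5: a_5=1, p_5 = 1*1913 + 1838 = 3751, q_5 = 1*51 + 49 = 100.
Check: 3751^2 - 1407*100^2 = 14070001 - 14070000 = 1, so (x, y) = (3751, 100) solves the equation, and by the theorem it is the least positive solution.

(x, y) = (3751, 100)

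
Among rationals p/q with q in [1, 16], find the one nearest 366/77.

Expand x = 366/77 as a continued fraction with the Euclidean algorithm:
  366 = 4*77 + 58, so a_0 = 4.
  77 = 1*58 + 19, so a_1 = 1.
  58 = 3*19 + 1, so a_2 = 3.
  19 = 19*1 + 0, so a_3 = 19.
so x = [4; 1, 3, 19].
Convergents (p_i = a_i*p_{i-1} + p_{i-2}, q_i = a_i*q_{i-1} + q_{i-2} with p_{-2}=0, p_{-1}=1, q_{-2}=1, q_{-1}=0), until the denominator exceeds 16:
  i=0: a_0=4, p_0 = 4*1 + 0 = 4, q_0 = 4*0 + 1 = 1.
  i=1: a_1=1, p_1 = 1*4 + 1 = 5, q_1 = 1*1 + 0 = 1.
  i=2: a_2=3, p_2 = 3*5 + 4 = 19, q_2 = 3*1 + 1 = 4.
  i=3: a_3=19, p_3 = 19*19 + 5 = 366, q_3 = 19*4 + 1 = 77.
q_3 = 77 > 16, so the last convergent with denominator <= 16 is p_2/q_2 = 19/4.
The closest fraction with denominator <= 16 is either p_2/q_2 or the intermediate fraction (k*p_2 + p_1)/(k*q_2 + q_1) with the largest k >= 1 whose denominator stays <= 16; these approach x as k grows, and every other convergent or intermediate fraction in range is farther away.
Largest k: floor((16 - q_1)/q_2) = floor((16 - 1)/4) = 3.
That gives (3*19 + 5)/(3*4 + 1) = 62/13.
Compare the errors: |x - 19/4| = |366*4 - 19*77|/(77*4) = 1/308, and |x - 62/13| = |366*13 - 62*77|/(77*13) = 16/1001.
Cross-multiplying, 1*1001 = 1001 < 4928 = 16*308, so 1/308 is smaller: the convergent 19/4 is closer to x than 62/13.

19/4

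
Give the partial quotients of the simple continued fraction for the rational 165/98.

[1; 1, 2, 6, 5]

Run the Euclidean algorithm on 165 and 98; the successive quotients are the partial quotients a_0, a_1, ... (each step inverts the fractional part left over by the previous one):
  165 = 1*98 + 67, so a_0 = 1.
  98 = 1*67 + 31, so a_1 = 1.
  67 = 2*31 + 5, so a_2 = 2.
  31 = 6*5 + 1, so a_3 = 6.
  5 = 5*1 + 0, so a_4 = 5.
The remainder reaches 0 after 5 divisions, so the expansion has 5 partial quotients, read off in order.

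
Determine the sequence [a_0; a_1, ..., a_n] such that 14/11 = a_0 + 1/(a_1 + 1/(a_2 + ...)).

[1; 3, 1, 2]

Run the Euclidean algorithm on 14 and 11; the successive quotients are the partial quotients a_0, a_1, ... (each step inverts the fractional part left over by the previous one):
  14 = 1*11 + 3, so a_0 = 1.
  11 = 3*3 + 2, so a_1 = 3.
  3 = 1*2 + 1, so a_2 = 1.
  2 = 2*1 + 0, so a_3 = 2.
The remainder reaches 0 after 4 divisions, so the expansion has 4 partial quotients, read off in order.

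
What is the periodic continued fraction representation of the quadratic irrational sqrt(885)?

[29; (1, 2, 1, 58)]

Write x_i = (sqrt(885) + m_i)/d_i with (m_0, d_0) = (0, 1). a_0 = floor(sqrt(885)) = 29, since 29^2 = 841 <= 885 < 900 = 30^2.
Iterate m_{i+1} = d_i*a_i - m_i, d_{i+1} = (885 - m_{i+1}^2)/d_i, a_{i+1} = floor((a_0 + m_{i+1})/d_{i+1}):
  m_1 = 1*29 - 0 = 29, d_1 = (885 - 29^2)/1 = 44/1 = 44, a_1 = floor((29 + 29)/44) = 1.
  m_2 = 44*1 - 29 = 15, d_2 = (885 - 15^2)/44 = 660/44 = 15, a_2 = floor((29 + 15)/15) = 2.
  m_3 = 15*2 - 15 = 15, d_3 = (885 - 15^2)/15 = 660/15 = 44, a_3 = floor((29 + 15)/44) = 1.
  m_4 = 44*1 - 15 = 29, d_4 = (885 - 29^2)/44 = 44/44 = 1, a_4 = floor((29 + 29)/1) = 58.
  m_5 = 1*58 - 29 = 29, d_5 = (885 - 29^2)/1 = 44/1 = 44: (m_5, d_5) = (m_1, d_1) = (29, 44), so from here the quotients repeat a_1, ..., a_4; the period length is 4.
Hence the expansion of sqrt(885) is a_0 = 29 followed by the repeating block 1, 2, 1, 58 (period 4).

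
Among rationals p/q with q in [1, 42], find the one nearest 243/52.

Expand x = 243/52 as a continued fraction with the Euclidean algorithm:
  243 = 4*52 + 35, so a_0 = 4.
  52 = 1*35 + 17, so a_1 = 1.
  35 = 2*17 + 1, so a_2 = 2.
  17 = 17*1 + 0, so a_3 = 17.
so x = [4; 1, 2, 17].
Convergents (p_i = a_i*p_{i-1} + p_{i-2}, q_i = a_i*q_{i-1} + q_{i-2} with p_{-2}=0, p_{-1}=1, q_{-2}=1, q_{-1}=0), until the denominator exceeds 42:
  i=0: a_0=4, p_0 = 4*1 + 0 = 4, q_0 = 4*0 + 1 = 1.
  i=1: a_1=1, p_1 = 1*4 + 1 = 5, q_1 = 1*1 + 0 = 1.
  i=2: a_2=2, p_2 = 2*5 + 4 = 14, q_2 = 2*1 + 1 = 3.
  i=3: a_3=17, p_3 = 17*14 + 5 = 243, q_3 = 17*3 + 1 = 52.
q_3 = 52 > 42, so the last convergent with denominator <= 42 is p_2/q_2 = 14/3.
The closest fraction with denominator <= 42 is either p_2/q_2 or the intermediate fraction (k*p_2 + p_1)/(k*q_2 + q_1) with the largest k >= 1 whose denominator stays <= 42; these approach x as k grows, and every other convergent or intermediate fraction in range is farther away.
Largest k: floor((42 - q_1)/q_2) = floor((42 - 1)/3) = 13.
That gives (13*14 + 5)/(13*3 + 1) = 187/40.
Compare the errors: |x - 14/3| = |243*3 - 14*52|/(52*3) = 1/156, and |x - 187/40| = |243*40 - 187*52|/(52*40) = 4/2080.
Cross-multiplying, 4*156 = 624 < 2080 = 1*2080, so 4/2080 is smaller: the intermediate fraction 187/40 is closer to x than 14/3.

187/40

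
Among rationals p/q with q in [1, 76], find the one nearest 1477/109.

Expand x = 1477/109 as a continued fraction with the Euclidean algorithm:
  1477 = 13*109 + 60, so a_0 = 13.
  109 = 1*60 + 49, so a_1 = 1.
  60 = 1*49 + 11, so a_2 = 1.
  49 = 4*11 + 5, so a_3 = 4.
  11 = 2*5 + 1, so a_4 = 2.
  5 = 5*1 + 0, so a_5 = 5.
so x = [13; 1, 1, 4, 2, 5].
Convergents (p_i = a_i*p_{i-1} + p_{i-2}, q_i = a_i*q_{i-1} + q_{i-2} with p_{-2}=0, p_{-1}=1, q_{-2}=1, q_{-1}=0), until the denominator exceeds 76:
  i=0: a_0=13, p_0 = 13*1 + 0 = 13, q_0 = 13*0 + 1 = 1.
  i=1: a_1=1, p_1 = 1*13 + 1 = 14, q_1 = 1*1 + 0 = 1.
  i=2: a_2=1, p_2 = 1*14 + 13 = 27, q_2 = 1*1 + 1 = 2.
  i=3: a_3=4, p_3 = 4*27 + 14 = 122, q_3 = 4*2 + 1 = 9.
  i=4: a_4=2, p_4 = 2*122 + 27 = 271, q_4 = 2*9 + 2 = 20.
  i=5: a_5=5, p_5 = 5*271 + 122 = 1477, q_5 = 5*20 + 9 = 109.
q_5 = 109 > 76, so the last convergent with denominator <= 76 is p_4/q_4 = 271/20.
The closest fraction with denominator <= 76 is either p_4/q_4 or the intermediate fraction (k*p_4 + p_3)/(k*q_4 + q_3) with the largest k >= 1 whose denominator stays <= 76; these approach x as k grows, and every other convergent or intermediate fraction in range is farther away.
Largest k: floor((76 - q_3)/q_4) = floor((76 - 9)/20) = 3.
That gives (3*271 + 122)/(3*20 + 9) = 935/69.
Compare the errors: |x - 271/20| = |1477*20 - 271*109|/(109*20) = 1/2180, and |x - 935/69| = |1477*69 - 935*109|/(109*69) = 2/7521.
Cross-multiplying, 2*2180 = 4360 < 7521 = 1*7521, so 2/7521 is smaller: the intermediate fraction 935/69 is closer to x than 271/20.

935/69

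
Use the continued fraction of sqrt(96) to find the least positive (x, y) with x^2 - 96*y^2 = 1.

First expand sqrt(96) as a continued fraction. With x_i = (sqrt(96) + m_i)/d_i and (m_0, d_0) = (0, 1): a_0 = floor(sqrt(96)) = 9, since 9^2 = 81 <= 96 < 100 = 10^2.
Iterate m_{i+1} = d_i*a_i - m_i, d_{i+1} = (96 - m_{i+1}^2)/d_i, a_{i+1} = floor((a_0 + m_{i+1})/d_{i+1}):
  m_1 = 1*9 - 0 = 9, d_1 = (96 - 9^2)/1 = 15/1 = 15, a_1 = floor((9 + 9)/15) = 1.
  m_2 = 15*1 - 9 = 6, d_2 = (96 - 6^2)/15 = 60/15 = 4, a_2 = floor((9 + 6)/4) = 3.
  m_3 = 4*3 - 6 = 6, d_3 = (96 - 6^2)/4 = 60/4 = 15, a_3 = floor((9 + 6)/15) = 1.
  m_4 = 15*1 - 6 = 9, d_4 = (96 - 9^2)/15 = 15/15 = 1, a_4 = floor((9 + 9)/1) = 18.
  m_5 = 1*18 - 9 = 9, d_5 = (96 - 9^2)/1 = 15/1 = 15: (m_5, d_5) = (m_1, d_1) = (9, 15), so from here the quotients repeat a_1, ..., a_4; the period length is 4.
So sqrt(96) = [9; (1, 3, 1, 18)] with period length k = 4.
k is even, so the fundamental solution of x^2 - 96y^2 = 1 is (p_{k-1}, q_{k-1}) = (p_3, q_3); compute convergents through index 3.
Convergents (p_i = a_i*p_{i-1} + p_{i-2}, q_i = a_i*q_{i-1} + q_{i-2} with p_{-2}=0, p_{-1}=1, q_{-2}=1, q_{-1}=0):
  i=0: a_0=9, p_0 = 9*1 + 0 = 9, q_0 = 9*0 + 1 = 1.
  i=1: a_1=1, p_1 = 1*9 + 1 = 10, q_1 = 1*1 + 0 = 1.
  i=2: a_2=3, p_2 = 3*10 + 9 = 39, q_2 = 3*1 + 1 = 4.
  i=3: a_3=1, p_3 = 1*39 + 10 = 49, q_3 = 1*4 + 1 = 5.
Check: 49^2 - 96*5^2 = 2401 - 2400 = 1, so (x, y) = (49, 5) solves the equation, and by the theorem it is the least positive solution.

(x, y) = (49, 5)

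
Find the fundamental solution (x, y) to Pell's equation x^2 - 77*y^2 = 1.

First expand sqrt(77) as a continued fraction. With x_i = (sqrt(77) + m_i)/d_i and (m_0, d_0) = (0, 1): a_0 = floor(sqrt(77)) = 8, since 8^2 = 64 <= 77 < 81 = 9^2.
Iterate m_{i+1} = d_i*a_i - m_i, d_{i+1} = (77 - m_{i+1}^2)/d_i, a_{i+1} = floor((a_0 + m_{i+1})/d_{i+1}):
  m_1 = 1*8 - 0 = 8, d_1 = (77 - 8^2)/1 = 13/1 = 13, a_1 = floor((8 + 8)/13) = 1.
  m_2 = 13*1 - 8 = 5, d_2 = (77 - 5^2)/13 = 52/13 = 4, a_2 = floor((8 + 5)/4) = 3.
  m_3 = 4*3 - 5 = 7, d_3 = (77 - 7^2)/4 = 28/4 = 7, a_3 = floor((8 + 7)/7) = 2.
  m_4 = 7*2 - 7 = 7, d_4 = (77 - 7^2)/7 = 28/7 = 4, a_4 = floor((8 + 7)/4) = 3.
  m_5 = 4*3 - 7 = 5, d_5 = (77 - 5^2)/4 = 52/4 = 13, a_5 = floor((8 + 5)/13) = 1.
  m_6 = 13*1 - 5 = 8, d_6 = (77 - 8^2)/13 = 13/13 = 1, a_6 = floor((8 + 8)/1) = 16.
  m_7 = 1*16 - 8 = 8, d_7 = (77 - 8^2)/1 = 13/1 = 13: (m_7, d_7) = (m_1, d_1) = (8, 13), so from here the quotients repeat a_1, ..., a_6; the period length is 6.
So sqrt(77) = [8; (1, 3, 2, 3, 1, 16)] with period length k = 6.
k is even, so the fundamental solution of x^2 - 77y^2 = 1 is (p_{k-1}, q_{k-1}) = (p_5, q_5); compute convergents through index 5.
Convergents (p_i = a_i*p_{i-1} + p_{i-2}, q_i = a_i*q_{i-1} + q_{i-2} with p_{-2}=0, p_{-1}=1, q_{-2}=1, q_{-1}=0):
  i=0: a_0=8, p_0 = 8*1 + 0 = 8, q_0 = 8*0 + 1 = 1.
  i=1: a_1=1, p_1 = 1*8 + 1 = 9, q_1 = 1*1 + 0 = 1.
  i=2: a_2=3, p_2 = 3*9 + 8 = 35, q_2 = 3*1 + 1 = 4.
  i=3: a_3=2, p_3 = 2*35 + 9 = 79, q_3 = 2*4 + 1 = 9.
  i=4: a_4=3, p_4 = 3*79 + 35 = 272, q_4 = 3*9 + 4 = 31.
  i=5: a_5=1, p_5 = 1*272 + 79 = 351, q_5 = 1*31 + 9 = 40.
Check: 351^2 - 77*40^2 = 123201 - 123200 = 1, so (x, y) = (351, 40) solves the equation, and by the theorem it is the least positive solution.

(x, y) = (351, 40)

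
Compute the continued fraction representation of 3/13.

Run the Euclidean algorithm on 3 and 13; the successive quotients are the partial quotients a_0, a_1, ... (each step inverts the fractional part left over by the previous one):
  3 = 0*13 + 3, so a_0 = 0.
  13 = 4*3 + 1, so a_1 = 4.
  3 = 3*1 + 0, so a_2 = 3.
The remainder reaches 0 after 3 divisions, so the expansion has 3 partial quotients, read off in order.

[0; 4, 3]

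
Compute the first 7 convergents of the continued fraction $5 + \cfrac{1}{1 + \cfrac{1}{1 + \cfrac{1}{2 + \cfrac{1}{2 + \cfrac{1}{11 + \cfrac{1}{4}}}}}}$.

5/1, 6/1, 11/2, 28/5, 67/12, 765/137, 3127/560

Using the convergent recurrence p_i = a_i*p_{i-1} + p_{i-2}, q_i = a_i*q_{i-1} + q_{i-2} with p_{-2}=0, p_{-1}=1, q_{-2}=1, q_{-1}=0:
  i=0: a_0=5, p_0 = 5*1 + 0 = 5, q_0 = 5*0 + 1 = 1.
  i=1: a_1=1, p_1 = 1*5 + 1 = 6, q_1 = 1*1 + 0 = 1.
  i=2: a_2=1, p_2 = 1*6 + 5 = 11, q_2 = 1*1 + 1 = 2.
  i=3: a_3=2, p_3 = 2*11 + 6 = 28, q_3 = 2*2 + 1 = 5.
  i=4: a_4=2, p_4 = 2*28 + 11 = 67, q_4 = 2*5 + 2 = 12.
  i=5: a_5=11, p_5 = 11*67 + 28 = 765, q_5 = 11*12 + 5 = 137.
  i=6: a_6=4, p_6 = 4*765 + 67 = 3127, q_6 = 4*137 + 12 = 560.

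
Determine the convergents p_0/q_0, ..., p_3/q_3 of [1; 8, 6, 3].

Using the convergent recurrence p_i = a_i*p_{i-1} + p_{i-2}, q_i = a_i*q_{i-1} + q_{i-2} with p_{-2}=0, p_{-1}=1, q_{-2}=1, q_{-1}=0:
  i=0: a_0=1, p_0 = 1*1 + 0 = 1, q_0 = 1*0 + 1 = 1.
  i=1: a_1=8, p_1 = 8*1 + 1 = 9, q_1 = 8*1 + 0 = 8.
  i=2: a_2=6, p_2 = 6*9 + 1 = 55, q_2 = 6*8 + 1 = 49.
  i=3: a_3=3, p_3 = 3*55 + 9 = 174, q_3 = 3*49 + 8 = 155.

1/1, 9/8, 55/49, 174/155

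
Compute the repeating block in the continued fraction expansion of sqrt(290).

Write x_i = (sqrt(290) + m_i)/d_i with (m_0, d_0) = (0, 1). a_0 = floor(sqrt(290)) = 17, since 17^2 = 289 <= 290 < 324 = 18^2.
Iterate m_{i+1} = d_i*a_i - m_i, d_{i+1} = (290 - m_{i+1}^2)/d_i, a_{i+1} = floor((a_0 + m_{i+1})/d_{i+1}):
  m_1 = 1*17 - 0 = 17, d_1 = (290 - 17^2)/1 = 1/1 = 1, a_1 = floor((17 + 17)/1) = 34.
  m_2 = 1*34 - 17 = 17, d_2 = (290 - 17^2)/1 = 1/1 = 1: (m_2, d_2) = (m_1, d_1) = (17, 1), so from here the quotient a_1 repeats; the period length is 1.
Hence the expansion of sqrt(290) is a_0 = 17 followed by the repeating block 34 (period 1).

[17; (34)]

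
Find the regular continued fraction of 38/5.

Run the Euclidean algorithm on 38 and 5; the successive quotients are the partial quotients a_0, a_1, ... (each step inverts the fractional part left over by the previous one):
  38 = 7*5 + 3, so a_0 = 7.
  5 = 1*3 + 2, so a_1 = 1.
  3 = 1*2 + 1, so a_2 = 1.
  2 = 2*1 + 0, so a_3 = 2.
The remainder reaches 0 after 4 divisions, so the expansion has 4 partial quotients, read off in order.

[7; 1, 1, 2]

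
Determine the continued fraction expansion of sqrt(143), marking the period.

[11; (1, 22)]

Write x_i = (sqrt(143) + m_i)/d_i with (m_0, d_0) = (0, 1). a_0 = floor(sqrt(143)) = 11, since 11^2 = 121 <= 143 < 144 = 12^2.
Iterate m_{i+1} = d_i*a_i - m_i, d_{i+1} = (143 - m_{i+1}^2)/d_i, a_{i+1} = floor((a_0 + m_{i+1})/d_{i+1}):
  m_1 = 1*11 - 0 = 11, d_1 = (143 - 11^2)/1 = 22/1 = 22, a_1 = floor((11 + 11)/22) = 1.
  m_2 = 22*1 - 11 = 11, d_2 = (143 - 11^2)/22 = 22/22 = 1, a_2 = floor((11 + 11)/1) = 22.
  m_3 = 1*22 - 11 = 11, d_3 = (143 - 11^2)/1 = 22/1 = 22: (m_3, d_3) = (m_1, d_1) = (11, 22), so from here the quotients repeat a_1, a_2; the period length is 2.
Hence the expansion of sqrt(143) is a_0 = 11 followed by the repeating block 1, 22 (period 2).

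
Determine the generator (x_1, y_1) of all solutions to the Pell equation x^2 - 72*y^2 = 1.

(x, y) = (17, 2)

First expand sqrt(72) as a continued fraction. With x_i = (sqrt(72) + m_i)/d_i and (m_0, d_0) = (0, 1): a_0 = floor(sqrt(72)) = 8, since 8^2 = 64 <= 72 < 81 = 9^2.
Iterate m_{i+1} = d_i*a_i - m_i, d_{i+1} = (72 - m_{i+1}^2)/d_i, a_{i+1} = floor((a_0 + m_{i+1})/d_{i+1}):
  m_1 = 1*8 - 0 = 8, d_1 = (72 - 8^2)/1 = 8/1 = 8, a_1 = floor((8 + 8)/8) = 2.
  m_2 = 8*2 - 8 = 8, d_2 = (72 - 8^2)/8 = 8/8 = 1, a_2 = floor((8 + 8)/1) = 16.
  m_3 = 1*16 - 8 = 8, d_3 = (72 - 8^2)/1 = 8/1 = 8: (m_3, d_3) = (m_1, d_1) = (8, 8), so from here the quotients repeat a_1, a_2; the period length is 2.
So sqrt(72) = [8; (2, 16)] with period length k = 2.
k is even, so the fundamental solution of x^2 - 72y^2 = 1 is (p_{k-1}, q_{k-1}) = (p_1, q_1); compute convergents through index 1.
Convergents (p_i = a_i*p_{i-1} + p_{i-2}, q_i = a_i*q_{i-1} + q_{i-2} with p_{-2}=0, p_{-1}=1, q_{-2}=1, q_{-1}=0):
  i=0: a_0=8, p_0 = 8*1 + 0 = 8, q_0 = 8*0 + 1 = 1.
  i=1: a_1=2, p_1 = 2*8 + 1 = 17, q_1 = 2*1 + 0 = 2.
Check: 17^2 - 72*2^2 = 289 - 288 = 1, so (x, y) = (17, 2) solves the equation, and by the theorem it is the least positive solution.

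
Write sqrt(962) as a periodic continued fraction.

Write x_i = (sqrt(962) + m_i)/d_i with (m_0, d_0) = (0, 1). a_0 = floor(sqrt(962)) = 31, since 31^2 = 961 <= 962 < 1024 = 32^2.
Iterate m_{i+1} = d_i*a_i - m_i, d_{i+1} = (962 - m_{i+1}^2)/d_i, a_{i+1} = floor((a_0 + m_{i+1})/d_{i+1}):
  m_1 = 1*31 - 0 = 31, d_1 = (962 - 31^2)/1 = 1/1 = 1, a_1 = floor((31 + 31)/1) = 62.
  m_2 = 1*62 - 31 = 31, d_2 = (962 - 31^2)/1 = 1/1 = 1: (m_2, d_2) = (m_1, d_1) = (31, 1), so from here the quotient a_1 repeats; the period length is 1.
Hence the expansion of sqrt(962) is a_0 = 31 followed by the repeating block 62 (period 1).

[31; (62)]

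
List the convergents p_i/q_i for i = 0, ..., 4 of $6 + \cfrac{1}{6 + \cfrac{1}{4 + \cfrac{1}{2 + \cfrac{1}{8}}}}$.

Using the convergent recurrence p_i = a_i*p_{i-1} + p_{i-2}, q_i = a_i*q_{i-1} + q_{i-2} with p_{-2}=0, p_{-1}=1, q_{-2}=1, q_{-1}=0:
  i=0: a_0=6, p_0 = 6*1 + 0 = 6, q_0 = 6*0 + 1 = 1.
  i=1: a_1=6, p_1 = 6*6 + 1 = 37, q_1 = 6*1 + 0 = 6.
  i=2: a_2=4, p_2 = 4*37 + 6 = 154, q_2 = 4*6 + 1 = 25.
  i=3: a_3=2, p_3 = 2*154 + 37 = 345, q_3 = 2*25 + 6 = 56.
  i=4: a_4=8, p_4 = 8*345 + 154 = 2914, q_4 = 8*56 + 25 = 473.

6/1, 37/6, 154/25, 345/56, 2914/473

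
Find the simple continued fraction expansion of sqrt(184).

[13; (1, 1, 3, 2, 1, 2, 1, 2, 3, 1, 1, 26)]

Write x_i = (sqrt(184) + m_i)/d_i with (m_0, d_0) = (0, 1). a_0 = floor(sqrt(184)) = 13, since 13^2 = 169 <= 184 < 196 = 14^2.
Iterate m_{i+1} = d_i*a_i - m_i, d_{i+1} = (184 - m_{i+1}^2)/d_i, a_{i+1} = floor((a_0 + m_{i+1})/d_{i+1}):
  m_1 = 1*13 - 0 = 13, d_1 = (184 - 13^2)/1 = 15/1 = 15, a_1 = floor((13 + 13)/15) = 1.
  m_2 = 15*1 - 13 = 2, d_2 = (184 - 2^2)/15 = 180/15 = 12, a_2 = floor((13 + 2)/12) = 1.
  m_3 = 12*1 - 2 = 10, d_3 = (184 - 10^2)/12 = 84/12 = 7, a_3 = floor((13 + 10)/7) = 3.
  m_4 = 7*3 - 10 = 11, d_4 = (184 - 11^2)/7 = 63/7 = 9, a_4 = floor((13 + 11)/9) = 2.
  m_5 = 9*2 - 11 = 7, d_5 = (184 - 7^2)/9 = 135/9 = 15, a_5 = floor((13 + 7)/15) = 1.
  m_6 = 15*1 - 7 = 8, d_6 = (184 - 8^2)/15 = 120/15 = 8, a_6 = floor((13 + 8)/8) = 2.
  m_7 = 8*2 - 8 = 8, d_7 = (184 - 8^2)/8 = 120/8 = 15, a_7 = floor((13 + 8)/15) = 1.
  m_8 = 15*1 - 8 = 7, d_8 = (184 - 7^2)/15 = 135/15 = 9, a_8 = floor((13 + 7)/9) = 2.
  m_9 = 9*2 - 7 = 11, d_9 = (184 - 11^2)/9 = 63/9 = 7, a_9 = floor((13 + 11)/7) = 3.
  m_10 = 7*3 - 11 = 10, d_10 = (184 - 10^2)/7 = 84/7 = 12, a_10 = floor((13 + 10)/12) = 1.
  m_11 = 12*1 - 10 = 2, d_11 = (184 - 2^2)/12 = 180/12 = 15, a_11 = floor((13 + 2)/15) = 1.
  m_12 = 15*1 - 2 = 13, d_12 = (184 - 13^2)/15 = 15/15 = 1, a_12 = floor((13 + 13)/1) = 26.
  m_13 = 1*26 - 13 = 13, d_13 = (184 - 13^2)/1 = 15/1 = 15: (m_13, d_13) = (m_1, d_1) = (13, 15), so from here the quotients repeat a_1, ..., a_12; the period length is 12.
Hence the expansion of sqrt(184) is a_0 = 13 followed by the repeating block 1, 1, 3, 2, 1, 2, 1, 2, 3, 1, 1, 26 (period 12).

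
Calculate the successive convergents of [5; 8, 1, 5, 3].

5/1, 41/8, 46/9, 271/53, 859/168

Using the convergent recurrence p_i = a_i*p_{i-1} + p_{i-2}, q_i = a_i*q_{i-1} + q_{i-2} with p_{-2}=0, p_{-1}=1, q_{-2}=1, q_{-1}=0:
  i=0: a_0=5, p_0 = 5*1 + 0 = 5, q_0 = 5*0 + 1 = 1.
  i=1: a_1=8, p_1 = 8*5 + 1 = 41, q_1 = 8*1 + 0 = 8.
  i=2: a_2=1, p_2 = 1*41 + 5 = 46, q_2 = 1*8 + 1 = 9.
  i=3: a_3=5, p_3 = 5*46 + 41 = 271, q_3 = 5*9 + 8 = 53.
  i=4: a_4=3, p_4 = 3*271 + 46 = 859, q_4 = 3*53 + 9 = 168.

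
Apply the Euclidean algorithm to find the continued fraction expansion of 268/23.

[11; 1, 1, 1, 7]

Run the Euclidean algorithm on 268 and 23; the successive quotients are the partial quotients a_0, a_1, ... (each step inverts the fractional part left over by the previous one):
  268 = 11*23 + 15, so a_0 = 11.
  23 = 1*15 + 8, so a_1 = 1.
  15 = 1*8 + 7, so a_2 = 1.
  8 = 1*7 + 1, so a_3 = 1.
  7 = 7*1 + 0, so a_4 = 7.
The remainder reaches 0 after 5 divisions, so the expansion has 5 partial quotients, read off in order.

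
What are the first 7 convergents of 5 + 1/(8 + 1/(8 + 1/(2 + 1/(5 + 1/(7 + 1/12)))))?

5/1, 41/8, 333/65, 707/138, 3868/755, 27783/5423, 337264/65831

Using the convergent recurrence p_i = a_i*p_{i-1} + p_{i-2}, q_i = a_i*q_{i-1} + q_{i-2} with p_{-2}=0, p_{-1}=1, q_{-2}=1, q_{-1}=0:
  i=0: a_0=5, p_0 = 5*1 + 0 = 5, q_0 = 5*0 + 1 = 1.
  i=1: a_1=8, p_1 = 8*5 + 1 = 41, q_1 = 8*1 + 0 = 8.
  i=2: a_2=8, p_2 = 8*41 + 5 = 333, q_2 = 8*8 + 1 = 65.
  i=3: a_3=2, p_3 = 2*333 + 41 = 707, q_3 = 2*65 + 8 = 138.
  i=4: a_4=5, p_4 = 5*707 + 333 = 3868, q_4 = 5*138 + 65 = 755.
  i=5: a_5=7, p_5 = 7*3868 + 707 = 27783, q_5 = 7*755 + 138 = 5423.
  i=6: a_6=12, p_6 = 12*27783 + 3868 = 337264, q_6 = 12*5423 + 755 = 65831.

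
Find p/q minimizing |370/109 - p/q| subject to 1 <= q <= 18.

Expand x = 370/109 as a continued fraction with the Euclidean algorithm:
  370 = 3*109 + 43, so a_0 = 3.
  109 = 2*43 + 23, so a_1 = 2.
  43 = 1*23 + 20, so a_2 = 1.
  23 = 1*20 + 3, so a_3 = 1.
  20 = 6*3 + 2, so a_4 = 6.
  3 = 1*2 + 1, so a_5 = 1.
  2 = 2*1 + 0, so a_6 = 2.
so x = [3; 2, 1, 1, 6, 1, 2].
Convergents (p_i = a_i*p_{i-1} + p_{i-2}, q_i = a_i*q_{i-1} + q_{i-2} with p_{-2}=0, p_{-1}=1, q_{-2}=1, q_{-1}=0), until the denominator exceeds 18:
  i=0: a_0=3, p_0 = 3*1 + 0 = 3, q_0 = 3*0 + 1 = 1.
  i=1: a_1=2, p_1 = 2*3 + 1 = 7, q_1 = 2*1 + 0 = 2.
  i=2: a_2=1, p_2 = 1*7 + 3 = 10, q_2 = 1*2 + 1 = 3.
  i=3: a_3=1, p_3 = 1*10 + 7 = 17, q_3 = 1*3 + 2 = 5.
  i=4: a_4=6, p_4 = 6*17 + 10 = 112, q_4 = 6*5 + 3 = 33.
q_4 = 33 > 18, so the last convergent with denominator <= 18 is p_3/q_3 = 17/5.
The closest fraction with denominator <= 18 is either p_3/q_3 or the intermediate fraction (k*p_3 + p_2)/(k*q_3 + q_2) with the largest k >= 1 whose denominator stays <= 18; these approach x as k grows, and every other convergent or intermediate fraction in range is farther away.
Largest k: floor((18 - q_2)/q_3) = floor((18 - 3)/5) = 3.
That gives (3*17 + 10)/(3*5 + 3) = 61/18.
Compare the errors: |x - 17/5| = |370*5 - 17*109|/(109*5) = 3/545, and |x - 61/18| = |370*18 - 61*109|/(109*18) = 11/1962.
Cross-multiplying, 3*1962 = 5886 < 5995 = 11*545, so 3/545 is smaller: the convergent 17/5 is closer to x than 61/18.

17/5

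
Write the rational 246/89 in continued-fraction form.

[2; 1, 3, 4, 5]

Run the Euclidean algorithm on 246 and 89; the successive quotients are the partial quotients a_0, a_1, ... (each step inverts the fractional part left over by the previous one):
  246 = 2*89 + 68, so a_0 = 2.
  89 = 1*68 + 21, so a_1 = 1.
  68 = 3*21 + 5, so a_2 = 3.
  21 = 4*5 + 1, so a_3 = 4.
  5 = 5*1 + 0, so a_4 = 5.
The remainder reaches 0 after 5 divisions, so the expansion has 5 partial quotients, read off in order.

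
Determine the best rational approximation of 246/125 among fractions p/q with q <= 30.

Expand x = 246/125 as a continued fraction with the Euclidean algorithm:
  246 = 1*125 + 121, so a_0 = 1.
  125 = 1*121 + 4, so a_1 = 1.
  121 = 30*4 + 1, so a_2 = 30.
  4 = 4*1 + 0, so a_3 = 4.
so x = [1; 1, 30, 4].
Convergents (p_i = a_i*p_{i-1} + p_{i-2}, q_i = a_i*q_{i-1} + q_{i-2} with p_{-2}=0, p_{-1}=1, q_{-2}=1, q_{-1}=0), until the denominator exceeds 30:
  i=0: a_0=1, p_0 = 1*1 + 0 = 1, q_0 = 1*0 + 1 = 1.
  i=1: a_1=1, p_1 = 1*1 + 1 = 2, q_1 = 1*1 + 0 = 1.
  i=2: a_2=30, p_2 = 30*2 + 1 = 61, q_2 = 30*1 + 1 = 31.
q_2 = 31 > 30, so the last convergent with denominator <= 30 is p_1/q_1 = 2/1.
The closest fraction with denominator <= 30 is either p_1/q_1 or the intermediate fraction (k*p_1 + p_0)/(k*q_1 + q_0) with the largest k >= 1 whose denominator stays <= 30; these approach x as k grows, and every other convergent or intermediate fraction in range is farther away.
Largest k: floor((30 - q_0)/q_1) = floor((30 - 1)/1) = 29.
That gives (29*2 + 1)/(29*1 + 1) = 59/30.
Compare the errors: |x - 2/1| = |246*1 - 2*125|/(125*1) = 4/125, and |x - 59/30| = |246*30 - 59*125|/(125*30) = 5/3750.
Cross-multiplying, 5*125 = 625 < 15000 = 4*3750, so 5/3750 is smaller: the intermediate fraction 59/30 is closer to x than 2/1.

59/30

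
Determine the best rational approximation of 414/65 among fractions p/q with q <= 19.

Expand x = 414/65 as a continued fraction with the Euclidean algorithm:
  414 = 6*65 + 24, so a_0 = 6.
  65 = 2*24 + 17, so a_1 = 2.
  24 = 1*17 + 7, so a_2 = 1.
  17 = 2*7 + 3, so a_3 = 2.
  7 = 2*3 + 1, so a_4 = 2.
  3 = 3*1 + 0, so a_5 = 3.
so x = [6; 2, 1, 2, 2, 3].
Convergents (p_i = a_i*p_{i-1} + p_{i-2}, q_i = a_i*q_{i-1} + q_{i-2} with p_{-2}=0, p_{-1}=1, q_{-2}=1, q_{-1}=0), until the denominator exceeds 19:
  i=0: a_0=6, p_0 = 6*1 + 0 = 6, q_0 = 6*0 + 1 = 1.
  i=1: a_1=2, p_1 = 2*6 + 1 = 13, q_1 = 2*1 + 0 = 2.
  i=2: a_2=1, p_2 = 1*13 + 6 = 19, q_2 = 1*2 + 1 = 3.
  i=3: a_3=2, p_3 = 2*19 + 13 = 51, q_3 = 2*3 + 2 = 8.
  i=4: a_4=2, p_4 = 2*51 + 19 = 121, q_4 = 2*8 + 3 = 19.
  i=5: a_5=3, p_5 = 3*121 + 51 = 414, q_5 = 3*19 + 8 = 65.
q_5 = 65 > 19, so the last convergent with denominator <= 19 is p_4/q_4 = 121/19.
The closest fraction with denominator <= 19 is either p_4/q_4 or the intermediate fraction (k*p_4 + p_3)/(k*q_4 + q_3) with the largest k >= 1 whose denominator stays <= 19; these approach x as k grows, and every other convergent or intermediate fraction in range is farther away.
Largest k: floor((19 - q_3)/q_4) = floor((19 - 8)/19) = 0.
Since k = 0, no intermediate fraction beyond p_4/q_4 has denominator <= 19, so the convergent 121/19 is the closest (its error is |414*19 - 121*65|/(65*19) = 1/1235).

121/19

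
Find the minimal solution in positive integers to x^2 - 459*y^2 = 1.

First expand sqrt(459) as a continued fraction. With x_i = (sqrt(459) + m_i)/d_i and (m_0, d_0) = (0, 1): a_0 = floor(sqrt(459)) = 21, since 21^2 = 441 <= 459 < 484 = 22^2.
Iterate m_{i+1} = d_i*a_i - m_i, d_{i+1} = (459 - m_{i+1}^2)/d_i, a_{i+1} = floor((a_0 + m_{i+1})/d_{i+1}):
  m_1 = 1*21 - 0 = 21, d_1 = (459 - 21^2)/1 = 18/1 = 18, a_1 = floor((21 + 21)/18) = 2.
  m_2 = 18*2 - 21 = 15, d_2 = (459 - 15^2)/18 = 234/18 = 13, a_2 = floor((21 + 15)/13) = 2.
  m_3 = 13*2 - 15 = 11, d_3 = (459 - 11^2)/13 = 338/13 = 26, a_3 = floor((21 + 11)/26) = 1.
  m_4 = 26*1 - 11 = 15, d_4 = (459 - 15^2)/26 = 234/26 = 9, a_4 = floor((21 + 15)/9) = 4.
  m_5 = 9*4 - 15 = 21, d_5 = (459 - 21^2)/9 = 18/9 = 2, a_5 = floor((21 + 21)/2) = 21.
  m_6 = 2*21 - 21 = 21, d_6 = (459 - 21^2)/2 = 18/2 = 9, a_6 = floor((21 + 21)/9) = 4.
  m_7 = 9*4 - 21 = 15, d_7 = (459 - 15^2)/9 = 234/9 = 26, a_7 = floor((21 + 15)/26) = 1.
  m_8 = 26*1 - 15 = 11, d_8 = (459 - 11^2)/26 = 338/26 = 13, a_8 = floor((21 + 11)/13) = 2.
  m_9 = 13*2 - 11 = 15, d_9 = (459 - 15^2)/13 = 234/13 = 18, a_9 = floor((21 + 15)/18) = 2.
  m_10 = 18*2 - 15 = 21, d_10 = (459 - 21^2)/18 = 18/18 = 1, a_10 = floor((21 + 21)/1) = 42.
  m_11 = 1*42 - 21 = 21, d_11 = (459 - 21^2)/1 = 18/1 = 18: (m_11, d_11) = (m_1, d_1) = (21, 18), so from here the quotients repeat a_1, ..., a_10; the period length is 10.
So sqrt(459) = [21; (2, 2, 1, 4, 21, 4, 1, 2, 2, 42)] with period length k = 10.
k is even, so the fundamental solution of x^2 - 459y^2 = 1 is (p_{k-1}, q_{k-1}) = (p_9, q_9); compute convergents through index 9.
Convergents (p_i = a_i*p_{i-1} + p_{i-2}, q_i = a_i*q_{i-1} + q_{i-2} with p_{-2}=0, p_{-1}=1, q_{-2}=1, q_{-1}=0):
  i=0: a_0=21, p_0 = 21*1 + 0 = 21, q_0 = 21*0 + 1 = 1.
  i=1: a_1=2, p_1 = 2*21 + 1 = 43, q_1 = 2*1 + 0 = 2.
  i=2: a_2=2, p_2 = 2*43 + 21 = 107, q_2 = 2*2 + 1 = 5.
  i=3: a_3=1, p_3 = 1*107 + 43 = 150, q_3 = 1*5 + 2 = 7.
  i=4: a_4=4, p_4 = 4*150 + 107 = 707, q_4 = 4*7 + 5 = 33.
  i=5: a_5=21, p_5 = 21*707 + 150 = 14997, q_5 = 21*33 + 7 = 700.
  i=6: a_6=4, p_6 = 4*14997 + 707 = 60695, q_6 = 4*700 + 33 = 2833.
  i=7: a_7=1, p_7 = 1*60695 + 14997 = 75692, q_7 = 1*2833 + 700 = 3533.
  i=8: a_8=2, p_8 = 2*75692 + 60695 = 212079, q_8 = 2*3533 + 2833 = 9899.
  i=9: a_9=2, p_9 = 2*212079 + 75692 = 499850, q_9 = 2*9899 + 3533 = 23331.
Check: 499850^2 - 459*23331^2 = 249850022500 - 249850022499 = 1, so (x, y) = (499850, 23331) solves the equation, and by the theorem it is the least positive solution.

(x, y) = (499850, 23331)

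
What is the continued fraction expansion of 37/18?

[2; 18]

Run the Euclidean algorithm on 37 and 18; the successive quotients are the partial quotients a_0, a_1, ... (each step inverts the fractional part left over by the previous one):
  37 = 2*18 + 1, so a_0 = 2.
  18 = 18*1 + 0, so a_1 = 18.
The remainder reaches 0 after 2 divisions, so the expansion has 2 partial quotients, read off in order.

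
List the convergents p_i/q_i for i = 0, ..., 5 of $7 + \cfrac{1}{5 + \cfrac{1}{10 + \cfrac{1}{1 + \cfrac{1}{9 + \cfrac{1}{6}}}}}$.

7/1, 36/5, 367/51, 403/56, 3994/555, 24367/3386

Using the convergent recurrence p_i = a_i*p_{i-1} + p_{i-2}, q_i = a_i*q_{i-1} + q_{i-2} with p_{-2}=0, p_{-1}=1, q_{-2}=1, q_{-1}=0:
  i=0: a_0=7, p_0 = 7*1 + 0 = 7, q_0 = 7*0 + 1 = 1.
  i=1: a_1=5, p_1 = 5*7 + 1 = 36, q_1 = 5*1 + 0 = 5.
  i=2: a_2=10, p_2 = 10*36 + 7 = 367, q_2 = 10*5 + 1 = 51.
  i=3: a_3=1, p_3 = 1*367 + 36 = 403, q_3 = 1*51 + 5 = 56.
  i=4: a_4=9, p_4 = 9*403 + 367 = 3994, q_4 = 9*56 + 51 = 555.
  i=5: a_5=6, p_5 = 6*3994 + 403 = 24367, q_5 = 6*555 + 56 = 3386.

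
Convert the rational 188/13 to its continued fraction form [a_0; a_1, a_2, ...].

Run the Euclidean algorithm on 188 and 13; the successive quotients are the partial quotients a_0, a_1, ... (each step inverts the fractional part left over by the previous one):
  188 = 14*13 + 6, so a_0 = 14.
  13 = 2*6 + 1, so a_1 = 2.
  6 = 6*1 + 0, so a_2 = 6.
The remainder reaches 0 after 3 divisions, so the expansion has 3 partial quotients, read off in order.

[14; 2, 6]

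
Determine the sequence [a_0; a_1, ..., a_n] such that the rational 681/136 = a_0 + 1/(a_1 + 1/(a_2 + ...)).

[5; 136]

Run the Euclidean algorithm on 681 and 136; the successive quotients are the partial quotients a_0, a_1, ... (each step inverts the fractional part left over by the previous one):
  681 = 5*136 + 1, so a_0 = 5.
  136 = 136*1 + 0, so a_1 = 136.
The remainder reaches 0 after 2 divisions, so the expansion has 2 partial quotients, read off in order.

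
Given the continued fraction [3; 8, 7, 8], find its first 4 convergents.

Using the convergent recurrence p_i = a_i*p_{i-1} + p_{i-2}, q_i = a_i*q_{i-1} + q_{i-2} with p_{-2}=0, p_{-1}=1, q_{-2}=1, q_{-1}=0:
  i=0: a_0=3, p_0 = 3*1 + 0 = 3, q_0 = 3*0 + 1 = 1.
  i=1: a_1=8, p_1 = 8*3 + 1 = 25, q_1 = 8*1 + 0 = 8.
  i=2: a_2=7, p_2 = 7*25 + 3 = 178, q_2 = 7*8 + 1 = 57.
  i=3: a_3=8, p_3 = 8*178 + 25 = 1449, q_3 = 8*57 + 8 = 464.

3/1, 25/8, 178/57, 1449/464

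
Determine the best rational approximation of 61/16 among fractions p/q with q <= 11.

42/11

Expand x = 61/16 as a continued fraction with the Euclidean algorithm:
  61 = 3*16 + 13, so a_0 = 3.
  16 = 1*13 + 3, so a_1 = 1.
  13 = 4*3 + 1, so a_2 = 4.
  3 = 3*1 + 0, so a_3 = 3.
so x = [3; 1, 4, 3].
Convergents (p_i = a_i*p_{i-1} + p_{i-2}, q_i = a_i*q_{i-1} + q_{i-2} with p_{-2}=0, p_{-1}=1, q_{-2}=1, q_{-1}=0), until the denominator exceeds 11:
  i=0: a_0=3, p_0 = 3*1 + 0 = 3, q_0 = 3*0 + 1 = 1.
  i=1: a_1=1, p_1 = 1*3 + 1 = 4, q_1 = 1*1 + 0 = 1.
  i=2: a_2=4, p_2 = 4*4 + 3 = 19, q_2 = 4*1 + 1 = 5.
  i=3: a_3=3, p_3 = 3*19 + 4 = 61, q_3 = 3*5 + 1 = 16.
q_3 = 16 > 11, so the last convergent with denominator <= 11 is p_2/q_2 = 19/5.
The closest fraction with denominator <= 11 is either p_2/q_2 or the intermediate fraction (k*p_2 + p_1)/(k*q_2 + q_1) with the largest k >= 1 whose denominator stays <= 11; these approach x as k grows, and every other convergent or intermediate fraction in range is farther away.
Largest k: floor((11 - q_1)/q_2) = floor((11 - 1)/5) = 2.
That gives (2*19 + 4)/(2*5 + 1) = 42/11.
Compare the errors: |x - 19/5| = |61*5 - 19*16|/(16*5) = 1/80, and |x - 42/11| = |61*11 - 42*16|/(16*11) = 1/176.
Cross-multiplying, 1*80 = 80 < 176 = 1*176, so 1/176 is smaller: the intermediate fraction 42/11 is closer to x than 19/5.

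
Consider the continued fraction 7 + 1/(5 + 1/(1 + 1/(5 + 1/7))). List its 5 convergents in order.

Using the convergent recurrence p_i = a_i*p_{i-1} + p_{i-2}, q_i = a_i*q_{i-1} + q_{i-2} with p_{-2}=0, p_{-1}=1, q_{-2}=1, q_{-1}=0:
  i=0: a_0=7, p_0 = 7*1 + 0 = 7, q_0 = 7*0 + 1 = 1.
  i=1: a_1=5, p_1 = 5*7 + 1 = 36, q_1 = 5*1 + 0 = 5.
  i=2: a_2=1, p_2 = 1*36 + 7 = 43, q_2 = 1*5 + 1 = 6.
  i=3: a_3=5, p_3 = 5*43 + 36 = 251, q_3 = 5*6 + 5 = 35.
  i=4: a_4=7, p_4 = 7*251 + 43 = 1800, q_4 = 7*35 + 6 = 251.

7/1, 36/5, 43/6, 251/35, 1800/251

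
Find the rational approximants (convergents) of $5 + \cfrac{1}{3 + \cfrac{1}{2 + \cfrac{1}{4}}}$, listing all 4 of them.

Using the convergent recurrence p_i = a_i*p_{i-1} + p_{i-2}, q_i = a_i*q_{i-1} + q_{i-2} with p_{-2}=0, p_{-1}=1, q_{-2}=1, q_{-1}=0:
  i=0: a_0=5, p_0 = 5*1 + 0 = 5, q_0 = 5*0 + 1 = 1.
  i=1: a_1=3, p_1 = 3*5 + 1 = 16, q_1 = 3*1 + 0 = 3.
  i=2: a_2=2, p_2 = 2*16 + 5 = 37, q_2 = 2*3 + 1 = 7.
  i=3: a_3=4, p_3 = 4*37 + 16 = 164, q_3 = 4*7 + 3 = 31.

5/1, 16/3, 37/7, 164/31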